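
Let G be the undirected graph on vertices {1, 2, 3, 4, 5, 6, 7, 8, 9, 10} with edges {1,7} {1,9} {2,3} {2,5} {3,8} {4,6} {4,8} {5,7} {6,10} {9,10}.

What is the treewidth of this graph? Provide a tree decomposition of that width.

Treewidth 2.
Bags: B1 = {6, 9, 10}  B2 = {1, 6, 9}  B3 = {1, 6, 7}  B4 = {5, 6, 7}  B5 = {2, 5, 6}  B6 = {2, 3, 6}  B7 = {3, 6, 8}  B8 = {4, 6, 8}
Tree: B1–B2, B2–B3, B3–B4, B4–B5, B5–B6, B6–B7, B7–B8

The largest bag has 3 vertices, giving width 2; this decomposition certifies tw(G) ≤ 2. The edges 6–10–9–1–7–5–2–3–8–4–6 form a cycle, so G is not a tree and its treewidth is at least 2. Hence tw(G) = 2 exactly.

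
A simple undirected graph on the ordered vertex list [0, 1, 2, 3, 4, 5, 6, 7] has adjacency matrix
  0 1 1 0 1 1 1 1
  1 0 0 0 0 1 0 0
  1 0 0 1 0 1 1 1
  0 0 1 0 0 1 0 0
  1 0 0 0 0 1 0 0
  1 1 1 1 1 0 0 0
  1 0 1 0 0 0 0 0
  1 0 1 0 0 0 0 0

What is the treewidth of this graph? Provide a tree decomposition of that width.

Every bag has size at most 3, so the width is 3 − 1 = 2 and tw(G) ≤ 2. For the lower bound, the 3 vertices {0, 1, 5} are pairwise adjacent, and any tree decomposition puts a clique entirely inside one bag — forcing width ≥ 2. Therefore the treewidth is 2.

Treewidth 2.
One optimal decomposition is:
Bags: B1 = {0, 2, 5}  B2 = {0, 1, 5}  B3 = {0, 2, 7}  B4 = {0, 2, 6}  B5 = {0, 4, 5}  B6 = {2, 3, 5}
Tree: B1–B2, B1–B3, B3–B4, B1–B5, B1–B6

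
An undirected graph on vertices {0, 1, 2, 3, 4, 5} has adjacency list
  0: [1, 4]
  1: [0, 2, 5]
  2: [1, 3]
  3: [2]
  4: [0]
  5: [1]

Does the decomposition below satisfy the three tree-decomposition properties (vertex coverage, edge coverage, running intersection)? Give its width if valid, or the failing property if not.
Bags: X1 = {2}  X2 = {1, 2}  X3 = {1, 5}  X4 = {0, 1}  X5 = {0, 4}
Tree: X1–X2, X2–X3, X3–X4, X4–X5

No — vertex 3 appears in no bag.

A tree decomposition must satisfy three properties: every vertex lies in some bag; for every edge, both endpoints lie together in some bag; and for every vertex, the bags containing it form a connected subtree. Here vertex 3 appears in no bag, so the decomposition is invalid.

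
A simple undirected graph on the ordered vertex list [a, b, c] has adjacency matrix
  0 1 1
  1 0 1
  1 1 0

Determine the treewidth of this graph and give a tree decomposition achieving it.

With just one bag of size 3, the width is 3 − 1 = 2, so tw(G) ≤ 2. For the lower bound, the 3 vertices {a, b, c} are pairwise adjacent, and any tree decomposition puts a clique entirely inside one bag — forcing width ≥ 2. Combining the bounds, tw(G) = 2.

Treewidth 2.
One optimal decomposition is:
Bags: B1 = {a, b, c}
Tree: (single bag)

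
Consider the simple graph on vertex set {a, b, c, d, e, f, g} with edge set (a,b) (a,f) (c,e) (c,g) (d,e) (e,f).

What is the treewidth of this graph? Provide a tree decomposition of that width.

Each bag holds 2 vertices, so the decomposition has width 1, which upper-bounds the treewidth. Since G has at least one edge (e.g. f–e), it is not an edgeless graph, so tw(G) ≥ 1. Combining the bounds, tw(G) = 1.

Treewidth 1.
Bags: B1 = {e, f}  B2 = {c, e}  B3 = {d, e}  B4 = {c, g}  B5 = {a, f}  B6 = {a, b}
Tree: B1–B2, B1–B3, B2–B4, B1–B5, B5–B6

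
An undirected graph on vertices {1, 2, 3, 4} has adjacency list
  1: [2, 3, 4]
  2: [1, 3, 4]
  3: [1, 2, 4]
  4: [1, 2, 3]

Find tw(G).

A width-3 tree decomposition is:
Bags: B1 = {1, 2, 3, 4}
Tree: (single bag)
A single bag containing all 4 vertices is trivially a valid decomposition of width 3. For the lower bound, the 4 vertices {1, 2, 3, 4} are pairwise adjacent, and any tree decomposition puts a clique entirely inside one bag — forcing width ≥ 3. Hence tw(G) = 3 exactly.

3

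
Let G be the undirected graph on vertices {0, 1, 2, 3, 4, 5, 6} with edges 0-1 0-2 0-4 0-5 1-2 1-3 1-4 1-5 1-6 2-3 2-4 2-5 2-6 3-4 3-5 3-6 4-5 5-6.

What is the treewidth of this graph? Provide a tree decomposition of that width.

Each bag holds 5 vertices, so the decomposition has width 4, which upper-bounds the treewidth. On the other hand G contains the 5-clique {0, 1, 2, 4, 5}. A clique must lie in a single bag of any decomposition, so no decomposition can have width below 4. Combining the bounds, tw(G) = 4.

Treewidth 4.
One optimal decomposition is:
Bags: B1 = {1, 2, 3, 4, 5}  B2 = {1, 2, 3, 5, 6}  B3 = {0, 1, 2, 4, 5}
Tree: B1–B2, B1–B3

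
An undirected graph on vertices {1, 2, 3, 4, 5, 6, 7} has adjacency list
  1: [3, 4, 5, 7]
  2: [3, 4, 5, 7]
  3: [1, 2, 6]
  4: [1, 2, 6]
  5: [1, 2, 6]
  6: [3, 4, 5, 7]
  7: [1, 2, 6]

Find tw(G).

3

A width-3 tree decomposition is:
Bags: B1 = {1, 2, 3, 6}  B2 = {1, 2, 5, 6}  B3 = {1, 2, 4, 6}  B4 = {1, 2, 6, 7}
Tree: B1–B2, B2–B3, B3–B4
The largest bag has 4 vertices, giving width 3; this decomposition certifies tw(G) ≤ 3. For the lower bound: the 4 vertex sets {1,3}, {5,6}, {2}, {4} are disjoint, each induces a connected subgraph, and every pair is joined by at least one edge of G. Contracting each set to a single vertex therefore yields K_{4} as a minor, and since treewidth is minor-monotone, tw(G) ≥ tw(K_{4}) = 3. Hence tw(G) = 3 exactly.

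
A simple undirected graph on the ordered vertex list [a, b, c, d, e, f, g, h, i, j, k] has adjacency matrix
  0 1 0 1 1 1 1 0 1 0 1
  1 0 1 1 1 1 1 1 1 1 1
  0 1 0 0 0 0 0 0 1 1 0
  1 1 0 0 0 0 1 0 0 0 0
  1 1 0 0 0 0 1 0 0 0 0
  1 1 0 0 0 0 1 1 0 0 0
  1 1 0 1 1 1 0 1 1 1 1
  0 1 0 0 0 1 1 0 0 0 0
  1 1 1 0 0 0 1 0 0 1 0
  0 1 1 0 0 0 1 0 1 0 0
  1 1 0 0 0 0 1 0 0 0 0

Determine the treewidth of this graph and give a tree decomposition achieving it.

Treewidth 3.
One optimal decomposition is:
Bags: B1 = {b, g, i, j}  B2 = {a, b, g, i}  B3 = {a, b, e, g}  B4 = {a, b, f, g}  B5 = {b, f, g, h}  B6 = {a, b, g, k}  B7 = {b, c, i, j}  B8 = {a, b, d, g}
Tree: B1–B2, B2–B3, B3–B4, B4–B5, B3–B6, B1–B7, B2–B8

The largest bag has 4 vertices, giving width 3; this decomposition certifies tw(G) ≤ 3. On the other hand G contains the 4-clique {b, g, i, j}. A clique must lie in a single bag of any decomposition, so no decomposition can have width below 3. Combining the bounds, tw(G) = 3.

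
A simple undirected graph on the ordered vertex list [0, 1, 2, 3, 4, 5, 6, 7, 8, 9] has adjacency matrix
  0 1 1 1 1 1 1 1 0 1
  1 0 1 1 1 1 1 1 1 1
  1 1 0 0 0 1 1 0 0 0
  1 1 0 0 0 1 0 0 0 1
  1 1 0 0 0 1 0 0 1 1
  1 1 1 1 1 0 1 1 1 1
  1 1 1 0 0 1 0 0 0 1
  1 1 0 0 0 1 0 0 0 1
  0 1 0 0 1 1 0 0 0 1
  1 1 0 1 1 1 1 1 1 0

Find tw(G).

4

A width-4 tree decomposition is:
Bags: B1 = {0, 1, 2, 5, 6}  B2 = {0, 1, 5, 6, 9}  B3 = {0, 1, 4, 5, 9}  B4 = {0, 1, 5, 7, 9}  B5 = {0, 1, 3, 5, 9}  B6 = {1, 4, 5, 8, 9}
Tree: B1–B2, B2–B3, B3–B4, B4–B5, B3–B6
The largest bag has 5 vertices, giving width 4; this decomposition certifies tw(G) ≤ 4. On the other hand G contains the 5-clique {0, 1, 3, 5, 9}. A clique must lie in a single bag of any decomposition, so no decomposition can have width below 4. The upper and lower bounds meet at 4, so that is the treewidth.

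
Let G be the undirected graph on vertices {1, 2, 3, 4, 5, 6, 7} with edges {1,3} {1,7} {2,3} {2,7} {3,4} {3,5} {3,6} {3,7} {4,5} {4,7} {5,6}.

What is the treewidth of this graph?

A width-2 tree decomposition is:
Bags: B1 = {3, 4, 7}  B2 = {3, 4, 5}  B3 = {3, 5, 6}  B4 = {2, 3, 7}  B5 = {1, 3, 7}
Tree: B1–B2, B2–B3, B1–B4, B1–B5
The largest bag has 3 vertices, giving width 2; this decomposition certifies tw(G) ≤ 2. For the lower bound, the 3 vertices {3, 4, 5} are pairwise adjacent, and any tree decomposition puts a clique entirely inside one bag — forcing width ≥ 2. Combining the bounds, tw(G) = 2.

2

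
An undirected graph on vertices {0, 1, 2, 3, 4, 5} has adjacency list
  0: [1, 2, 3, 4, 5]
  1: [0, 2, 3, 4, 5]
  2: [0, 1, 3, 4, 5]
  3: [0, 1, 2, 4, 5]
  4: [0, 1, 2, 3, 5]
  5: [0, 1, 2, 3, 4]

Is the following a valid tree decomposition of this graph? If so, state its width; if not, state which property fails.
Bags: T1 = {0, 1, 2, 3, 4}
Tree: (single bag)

No — vertex 5 appears in no bag.

A tree decomposition must satisfy three properties: every vertex lies in some bag; for every edge, both endpoints lie together in some bag; and for every vertex, the bags containing it form a connected subtree. Here vertex 5 appears in no bag, so the decomposition is invalid.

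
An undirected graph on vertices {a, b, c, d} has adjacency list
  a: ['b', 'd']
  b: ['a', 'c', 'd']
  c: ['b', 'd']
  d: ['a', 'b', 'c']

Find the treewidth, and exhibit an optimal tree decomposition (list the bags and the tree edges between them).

Treewidth 2.
One such decomposition:
Bags: B1 = {b, c, d}  B2 = {a, b, d}
Tree: B1–B2

Each bag holds 3 vertices, so the decomposition has width 2, which upper-bounds the treewidth. For the lower bound, the 3 vertices {b, c, d} are pairwise adjacent, and any tree decomposition puts a clique entirely inside one bag — forcing width ≥ 2. Combining the bounds, tw(G) = 2.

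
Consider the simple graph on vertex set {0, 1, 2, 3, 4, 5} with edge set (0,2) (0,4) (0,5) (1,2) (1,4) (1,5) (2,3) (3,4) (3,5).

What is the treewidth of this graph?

3

A width-3 tree decomposition is:
Bags: B1 = {0, 2, 4, 5}  B2 = {2, 3, 4, 5}  B3 = {1, 2, 4, 5}
Tree: B1–B2, B2–B3
Every bag has size at most 4, so the width is 4 − 1 = 3 and tw(G) ≤ 3. For the lower bound: the 4 vertex sets {0,4}, {2,3}, {5}, {1} are disjoint, each induces a connected subgraph, and every pair is joined by at least one edge of G. Contracting each set to a single vertex therefore yields K_{4} as a minor, and since treewidth is minor-monotone, tw(G) ≥ tw(K_{4}) = 3. The upper and lower bounds meet at 3, so that is the treewidth.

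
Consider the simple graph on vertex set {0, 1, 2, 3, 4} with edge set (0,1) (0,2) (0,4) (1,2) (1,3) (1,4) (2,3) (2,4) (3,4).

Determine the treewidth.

A width-3 tree decomposition is:
Bags: B1 = {1, 2, 3, 4}  B2 = {0, 1, 2, 4}
Tree: B1–B2
The largest bag has 4 vertices, giving width 3; this decomposition certifies tw(G) ≤ 3. For the lower bound, the 4 vertices {0, 1, 2, 4} are pairwise adjacent, and any tree decomposition puts a clique entirely inside one bag — forcing width ≥ 3. Combining the bounds, tw(G) = 3.

3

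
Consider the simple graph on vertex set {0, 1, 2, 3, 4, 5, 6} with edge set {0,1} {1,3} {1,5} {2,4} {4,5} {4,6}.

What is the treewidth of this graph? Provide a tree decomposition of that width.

The largest bag has 2 vertices, giving width 1; this decomposition certifies tw(G) ≤ 1. Since G has at least one edge (e.g. 4–5), it is not an edgeless graph, so tw(G) ≥ 1. Combining the bounds, tw(G) = 1.

Treewidth 1.
One optimal decomposition is:
Bags: B1 = {4, 5}  B2 = {2, 4}  B3 = {4, 6}  B4 = {1, 5}  B5 = {0, 1}  B6 = {1, 3}
Tree: B1–B2, B2–B3, B1–B4, B4–B5, B5–B6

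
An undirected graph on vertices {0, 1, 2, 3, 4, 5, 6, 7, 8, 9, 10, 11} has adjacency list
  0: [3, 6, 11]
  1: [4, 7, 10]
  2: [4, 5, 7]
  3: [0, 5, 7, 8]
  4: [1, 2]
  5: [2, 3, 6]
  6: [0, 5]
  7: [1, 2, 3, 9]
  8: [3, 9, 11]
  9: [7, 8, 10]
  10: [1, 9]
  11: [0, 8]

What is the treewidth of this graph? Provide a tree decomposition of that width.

Treewidth 3.
Bags: B1 = {1, 4, 9, 10}  B2 = {1, 4, 7, 9}  B3 = {2, 4, 7, 9}  B4 = {2, 7, 8, 9}  B5 = {2, 3, 7, 8}  B6 = {2, 3, 5, 8}  B7 = {3, 5, 8, 11}  B8 = {0, 3, 5, 11}  B9 = {0, 5, 6, 11}
Tree: B1–B2, B2–B3, B3–B4, B4–B5, B5–B6, B6–B7, B7–B8, B8–B9

Each bag holds 4 vertices, so the decomposition has width 3, which upper-bounds the treewidth. For the lower bound: the 4 vertex sets {1,4,10}, {9}, {7}, {2,3,5,8} are disjoint, each induces a connected subgraph, and every pair is joined by at least one edge of G. Contracting each set to a single vertex therefore yields K_{4} as a minor, and since treewidth is minor-monotone, tw(G) ≥ tw(K_{4}) = 3. Combining the bounds, tw(G) = 3.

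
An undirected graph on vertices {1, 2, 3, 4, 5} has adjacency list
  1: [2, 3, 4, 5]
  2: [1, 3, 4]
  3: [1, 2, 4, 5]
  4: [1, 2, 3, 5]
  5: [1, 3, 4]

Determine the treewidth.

A width-3 tree decomposition is:
Bags: B1 = {1, 3, 4, 5}  B2 = {1, 2, 3, 4}
Tree: B1–B2
Each bag holds 4 vertices, so the decomposition has width 3, which upper-bounds the treewidth. On the other hand G contains the 4-clique {1, 2, 3, 4}. A clique must lie in a single bag of any decomposition, so no decomposition can have width below 3. Hence tw(G) = 3 exactly.

3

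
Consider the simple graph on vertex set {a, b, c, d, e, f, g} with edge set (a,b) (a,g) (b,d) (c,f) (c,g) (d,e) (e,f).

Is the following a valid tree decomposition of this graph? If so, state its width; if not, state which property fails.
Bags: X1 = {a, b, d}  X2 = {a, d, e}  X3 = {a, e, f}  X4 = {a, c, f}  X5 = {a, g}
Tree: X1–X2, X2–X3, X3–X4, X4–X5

No — edge (c,g) lies in no bag.

A tree decomposition must satisfy three properties: every vertex lies in some bag; for every edge, both endpoints lie together in some bag; and for every vertex, the bags containing it form a connected subtree. Here edge (c,g) lies in no bag, so the decomposition is invalid.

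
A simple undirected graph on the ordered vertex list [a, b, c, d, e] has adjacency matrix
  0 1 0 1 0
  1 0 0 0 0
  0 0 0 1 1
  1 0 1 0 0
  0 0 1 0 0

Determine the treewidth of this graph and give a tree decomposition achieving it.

The largest bag has 2 vertices, giving width 1; this decomposition certifies tw(G) ≤ 1. Since G has at least one edge (e.g. e–c), it is not an edgeless graph, so tw(G) ≥ 1. The upper and lower bounds meet at 1, so that is the treewidth.

Treewidth 1.
One optimal decomposition is:
Bags: B1 = {c, e}  B2 = {c, d}  B3 = {a, d}  B4 = {a, b}
Tree: B1–B2, B2–B3, B3–B4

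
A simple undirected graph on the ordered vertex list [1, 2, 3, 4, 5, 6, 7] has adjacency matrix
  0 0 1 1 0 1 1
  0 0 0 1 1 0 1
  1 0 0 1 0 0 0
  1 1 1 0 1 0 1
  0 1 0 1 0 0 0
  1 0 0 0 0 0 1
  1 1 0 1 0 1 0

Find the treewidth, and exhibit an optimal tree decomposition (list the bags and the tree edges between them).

Each bag holds 3 vertices, so the decomposition has width 2, which upper-bounds the treewidth. On the other hand G contains the 3-clique {1, 3, 4}. A clique must lie in a single bag of any decomposition, so no decomposition can have width below 2. Combining the bounds, tw(G) = 2.

Treewidth 2.
One such decomposition:
Bags: B1 = {1, 3, 4}  B2 = {1, 4, 7}  B3 = {2, 4, 7}  B4 = {2, 4, 5}  B5 = {1, 6, 7}
Tree: B1–B2, B2–B3, B3–B4, B2–B5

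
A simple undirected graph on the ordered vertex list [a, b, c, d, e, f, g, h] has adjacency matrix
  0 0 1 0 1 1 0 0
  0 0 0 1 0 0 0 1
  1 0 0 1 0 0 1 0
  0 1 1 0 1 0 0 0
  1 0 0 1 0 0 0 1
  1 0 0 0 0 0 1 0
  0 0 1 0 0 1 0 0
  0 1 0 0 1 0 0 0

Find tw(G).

2

A width-2 tree decomposition is:
Bags: B1 = {c, f, g}  B2 = {a, c, f}  B3 = {a, c, d}  B4 = {a, d, e}  B5 = {b, d, e}  B6 = {b, e, h}
Tree: B1–B2, B2–B3, B3–B4, B4–B5, B5–B6
The largest bag has 3 vertices, giving width 2; this decomposition certifies tw(G) ≤ 2. Since g–f–a–c–g is a cycle in G, G is not acyclic. Forests are exactly the graphs of treewidth ≤ 1, so tw(G) ≥ 2. Combining the bounds, tw(G) = 2.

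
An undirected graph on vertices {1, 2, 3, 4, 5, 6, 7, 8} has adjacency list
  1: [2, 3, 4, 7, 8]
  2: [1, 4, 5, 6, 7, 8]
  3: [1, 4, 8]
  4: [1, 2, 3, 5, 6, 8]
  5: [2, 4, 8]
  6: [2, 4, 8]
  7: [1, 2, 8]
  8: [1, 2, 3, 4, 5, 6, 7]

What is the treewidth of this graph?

3

A width-3 tree decomposition is:
Bags: B1 = {1, 3, 4, 8}  B2 = {1, 2, 4, 8}  B3 = {1, 2, 7, 8}  B4 = {2, 4, 6, 8}  B5 = {2, 4, 5, 8}
Tree: B1–B2, B2–B3, B2–B4, B2–B5
Every bag has size at most 4, so the width is 4 − 1 = 3 and tw(G) ≤ 3. For the lower bound, the 4 vertices {1, 2, 4, 8} are pairwise adjacent, and any tree decomposition puts a clique entirely inside one bag — forcing width ≥ 3. Therefore the treewidth is 3.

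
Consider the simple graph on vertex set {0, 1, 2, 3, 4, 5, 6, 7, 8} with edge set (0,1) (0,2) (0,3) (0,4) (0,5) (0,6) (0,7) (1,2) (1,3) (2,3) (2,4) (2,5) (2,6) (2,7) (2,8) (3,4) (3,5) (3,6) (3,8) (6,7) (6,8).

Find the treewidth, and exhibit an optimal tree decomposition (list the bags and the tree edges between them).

Each bag holds 4 vertices, so the decomposition has width 3, which upper-bounds the treewidth. For the lower bound, the 4 vertices {0, 1, 2, 3} are pairwise adjacent, and any tree decomposition puts a clique entirely inside one bag — forcing width ≥ 3. Combining the bounds, tw(G) = 3.

Treewidth 3.
One such decomposition:
Bags: B1 = {0, 2, 3, 6}  B2 = {0, 2, 3, 4}  B3 = {2, 3, 6, 8}  B4 = {0, 1, 2, 3}  B5 = {0, 2, 3, 5}  B6 = {0, 2, 6, 7}
Tree: B1–B2, B1–B3, B1–B4, B2–B5, B1–B6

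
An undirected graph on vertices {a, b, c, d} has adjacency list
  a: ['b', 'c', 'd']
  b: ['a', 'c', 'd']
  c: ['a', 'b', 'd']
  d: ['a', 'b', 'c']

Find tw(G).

A width-3 tree decomposition is:
Bags: B1 = {a, b, c, d}
Tree: (single bag)
With just one bag of size 4, the width is 4 − 1 = 3, so tw(G) ≤ 3. On the other hand G contains the 4-clique {a, b, c, d}. A clique must lie in a single bag of any decomposition, so no decomposition can have width below 3. Combining the bounds, tw(G) = 3.

3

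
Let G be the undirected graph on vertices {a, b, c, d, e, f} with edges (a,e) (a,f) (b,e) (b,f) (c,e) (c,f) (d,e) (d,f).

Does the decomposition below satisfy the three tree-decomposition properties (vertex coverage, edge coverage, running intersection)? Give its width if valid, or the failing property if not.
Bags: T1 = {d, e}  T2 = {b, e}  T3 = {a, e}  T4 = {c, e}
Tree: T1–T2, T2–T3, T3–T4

No — vertex f appears in no bag.

A tree decomposition must satisfy three properties: every vertex lies in some bag; for every edge, both endpoints lie together in some bag; and for every vertex, the bags containing it form a connected subtree. Here vertex f appears in no bag, so the decomposition is invalid.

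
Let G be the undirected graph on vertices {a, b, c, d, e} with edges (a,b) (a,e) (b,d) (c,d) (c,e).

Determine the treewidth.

A width-2 tree decomposition is:
Bags: B1 = {b, c, d}  B2 = {b, c, e}  B3 = {a, b, e}
Tree: B1–B2, B2–B3
Every bag has size at most 3, so the width is 3 − 1 = 2 and tw(G) ≤ 2. For the lower bound, G contains the cycle b–d–c–e–a–b, so G is not a forest; only forests have treewidth ≤ 1, hence tw(G) ≥ 2. Therefore the treewidth is 2.

2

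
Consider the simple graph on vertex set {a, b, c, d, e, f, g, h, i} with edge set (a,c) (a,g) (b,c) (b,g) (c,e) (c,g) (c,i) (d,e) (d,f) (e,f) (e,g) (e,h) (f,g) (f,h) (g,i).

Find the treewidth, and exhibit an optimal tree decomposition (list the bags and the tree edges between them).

Treewidth 2.
One optimal decomposition is:
Bags: B1 = {c, e, g}  B2 = {a, c, g}  B3 = {c, g, i}  B4 = {e, f, g}  B5 = {b, c, g}  B6 = {e, f, h}  B7 = {d, e, f}
Tree: B1–B2, B1–B3, B1–B4, B1–B5, B4–B6, B6–B7

Every bag has size at most 3, so the width is 3 − 1 = 2 and tw(G) ≤ 2. Conversely, {d, e, f} is a clique of size 3, and the vertices of any clique must share a bag in every tree decomposition; so some bag has ≥ 3 vertices and tw(G) ≥ 2. Therefore the treewidth is 2.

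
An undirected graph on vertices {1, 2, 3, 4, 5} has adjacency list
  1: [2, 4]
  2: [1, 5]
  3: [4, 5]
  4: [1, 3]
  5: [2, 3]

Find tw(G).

2

A width-2 tree decomposition is:
Bags: B1 = {1, 2, 4}  B2 = {2, 3, 4}  B3 = {2, 3, 5}
Tree: B1–B2, B2–B3
Each bag holds 3 vertices, so the decomposition has width 2, which upper-bounds the treewidth. The edges 2–1–4–3–5–2 form a cycle, so G is not a tree and its treewidth is at least 2. Combining the bounds, tw(G) = 2.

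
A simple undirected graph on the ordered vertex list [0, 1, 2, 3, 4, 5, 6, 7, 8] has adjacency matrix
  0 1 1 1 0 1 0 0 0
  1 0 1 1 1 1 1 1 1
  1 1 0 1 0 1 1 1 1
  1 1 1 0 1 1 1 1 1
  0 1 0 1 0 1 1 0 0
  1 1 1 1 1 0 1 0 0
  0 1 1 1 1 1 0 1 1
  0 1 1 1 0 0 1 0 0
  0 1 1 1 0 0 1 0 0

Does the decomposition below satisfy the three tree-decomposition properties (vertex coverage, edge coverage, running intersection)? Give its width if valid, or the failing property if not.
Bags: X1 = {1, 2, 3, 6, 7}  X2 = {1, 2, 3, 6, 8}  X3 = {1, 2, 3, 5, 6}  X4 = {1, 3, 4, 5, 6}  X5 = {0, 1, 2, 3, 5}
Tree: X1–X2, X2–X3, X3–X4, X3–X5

Every vertex of G appears in some bag (union = {0, 1, 2, 3, 4, 5, 6, 7, 8}); every edge is covered by a bag; and for each vertex v the set of bags containing v is connected in the bag tree. The decomposition is therefore valid. The largest bag has 5 vertices, so the width is 4.

Yes; width 4.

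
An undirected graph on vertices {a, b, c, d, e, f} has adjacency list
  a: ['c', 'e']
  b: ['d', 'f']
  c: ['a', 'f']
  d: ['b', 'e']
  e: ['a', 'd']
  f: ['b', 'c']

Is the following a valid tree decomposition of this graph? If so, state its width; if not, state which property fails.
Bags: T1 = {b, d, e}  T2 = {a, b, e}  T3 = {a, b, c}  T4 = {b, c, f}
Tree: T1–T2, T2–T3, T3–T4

Checking the three conditions: (i) the bags cover all of {a, b, c, d, e, f}; (ii) for each edge, some bag contains both endpoints; (iii) the bags containing any fixed vertex form a subtree. All hold, so the decomposition is valid with width 3 − 1 = 2.

Yes; width 2.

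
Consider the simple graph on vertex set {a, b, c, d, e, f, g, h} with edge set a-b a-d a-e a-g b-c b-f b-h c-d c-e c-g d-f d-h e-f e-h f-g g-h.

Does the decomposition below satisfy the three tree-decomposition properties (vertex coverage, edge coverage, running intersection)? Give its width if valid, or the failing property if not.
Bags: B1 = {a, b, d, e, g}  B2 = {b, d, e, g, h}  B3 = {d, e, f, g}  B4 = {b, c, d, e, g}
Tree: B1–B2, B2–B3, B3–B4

No — edge (b,f) lies in no bag.

A tree decomposition must satisfy three properties: every vertex lies in some bag; for every edge, both endpoints lie together in some bag; and for every vertex, the bags containing it form a connected subtree. Here edge (b,f) lies in no bag, so the decomposition is invalid.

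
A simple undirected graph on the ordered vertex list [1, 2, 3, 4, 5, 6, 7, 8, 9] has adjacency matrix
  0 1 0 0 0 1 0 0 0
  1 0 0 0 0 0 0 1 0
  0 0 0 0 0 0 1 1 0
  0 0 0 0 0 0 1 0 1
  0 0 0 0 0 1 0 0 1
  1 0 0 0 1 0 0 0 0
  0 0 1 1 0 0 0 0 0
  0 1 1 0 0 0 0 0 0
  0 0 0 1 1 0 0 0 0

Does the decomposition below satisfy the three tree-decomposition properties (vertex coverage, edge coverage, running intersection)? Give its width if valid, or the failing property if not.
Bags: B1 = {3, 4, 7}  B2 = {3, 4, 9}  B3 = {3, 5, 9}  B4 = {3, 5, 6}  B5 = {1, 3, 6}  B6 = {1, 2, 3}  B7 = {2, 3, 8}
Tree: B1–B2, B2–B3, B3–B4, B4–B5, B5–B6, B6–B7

Yes; width 2.

Vertex coverage: the bags together contain {1, 2, 3, 4, 5, 6, 7, 8, 9}, the full vertex set. Edge coverage: each edge of G has both endpoints in at least one bag. Running intersection: for every vertex, the bags containing it form a connected subtree. All three properties hold, so this is a valid tree decomposition of width max|bag| − 1 = 2, and hence tw(G) ≤ 2.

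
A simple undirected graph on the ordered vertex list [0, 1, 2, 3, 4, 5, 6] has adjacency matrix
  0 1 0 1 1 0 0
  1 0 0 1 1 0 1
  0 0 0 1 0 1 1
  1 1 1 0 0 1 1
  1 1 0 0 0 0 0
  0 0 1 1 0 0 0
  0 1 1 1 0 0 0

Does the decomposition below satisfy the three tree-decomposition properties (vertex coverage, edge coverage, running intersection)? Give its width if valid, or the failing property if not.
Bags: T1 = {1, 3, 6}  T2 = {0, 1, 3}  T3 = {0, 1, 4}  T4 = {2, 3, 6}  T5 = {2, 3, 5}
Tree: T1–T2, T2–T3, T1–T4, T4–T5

Vertex coverage: the bags together contain {0, 1, 2, 3, 4, 5, 6}, the full vertex set. Edge coverage: each edge of G has both endpoints in at least one bag. Running intersection: for every vertex, the bags containing it form a connected subtree. All three properties hold, so this is a valid tree decomposition of width max|bag| − 1 = 2, and hence tw(G) ≤ 2.

Yes; width 2.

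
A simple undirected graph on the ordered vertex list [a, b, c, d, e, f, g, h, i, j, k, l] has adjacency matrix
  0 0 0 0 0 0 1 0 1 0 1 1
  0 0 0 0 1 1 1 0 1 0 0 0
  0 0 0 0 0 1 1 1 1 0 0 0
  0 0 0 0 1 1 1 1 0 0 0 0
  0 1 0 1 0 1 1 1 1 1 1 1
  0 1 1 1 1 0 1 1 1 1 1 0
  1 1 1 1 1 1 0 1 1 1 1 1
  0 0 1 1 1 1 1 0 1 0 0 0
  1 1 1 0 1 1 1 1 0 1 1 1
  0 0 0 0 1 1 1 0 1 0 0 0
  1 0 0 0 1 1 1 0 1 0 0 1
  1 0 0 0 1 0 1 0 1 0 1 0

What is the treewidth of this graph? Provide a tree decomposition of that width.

Treewidth 4.
One optimal decomposition is:
Bags: B1 = {b, e, f, g, i}  B2 = {e, f, g, h, i}  B3 = {e, f, g, i, k}  B4 = {e, g, i, k, l}  B5 = {d, e, f, g, h}  B6 = {a, g, i, k, l}  B7 = {c, f, g, h, i}  B8 = {e, f, g, i, j}
Tree: B1–B2, B1–B3, B3–B4, B2–B5, B4–B6, B2–B7, B2–B8

Every bag has size at most 5, so the width is 5 − 1 = 4 and tw(G) ≤ 4. For the lower bound, the 5 vertices {d, e, f, g, h} are pairwise adjacent, and any tree decomposition puts a clique entirely inside one bag — forcing width ≥ 4. The upper and lower bounds meet at 4, so that is the treewidth.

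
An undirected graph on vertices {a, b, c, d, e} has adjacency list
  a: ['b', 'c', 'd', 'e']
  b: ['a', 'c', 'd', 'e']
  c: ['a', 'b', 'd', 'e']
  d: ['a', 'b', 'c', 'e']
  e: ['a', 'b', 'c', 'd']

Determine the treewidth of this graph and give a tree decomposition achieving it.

Treewidth 4.
One optimal decomposition is:
Bags: B1 = {a, b, c, d, e}
Tree: (single bag)

A single bag containing all 5 vertices is trivially a valid decomposition of width 4. Conversely, {a, b, c, d, e} is a clique of size 5, and the vertices of any clique must share a bag in every tree decomposition; so some bag has ≥ 5 vertices and tw(G) ≥ 4. Hence tw(G) = 4 exactly.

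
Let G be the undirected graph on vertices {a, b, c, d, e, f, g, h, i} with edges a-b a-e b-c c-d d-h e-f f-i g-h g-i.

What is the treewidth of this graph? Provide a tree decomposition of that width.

Every bag has size at most 3, so the width is 3 − 1 = 2 and tw(G) ≤ 2. Since b–a–e–f–i–g–h–d–c–b is a cycle in G, G is not acyclic. Forests are exactly the graphs of treewidth ≤ 1, so tw(G) ≥ 2. Therefore the treewidth is 2.

Treewidth 2.
Bags: B1 = {a, b, e}  B2 = {b, e, f}  B3 = {b, f, i}  B4 = {b, g, i}  B5 = {b, g, h}  B6 = {b, d, h}  B7 = {b, c, d}
Tree: B1–B2, B2–B3, B3–B4, B4–B5, B5–B6, B6–B7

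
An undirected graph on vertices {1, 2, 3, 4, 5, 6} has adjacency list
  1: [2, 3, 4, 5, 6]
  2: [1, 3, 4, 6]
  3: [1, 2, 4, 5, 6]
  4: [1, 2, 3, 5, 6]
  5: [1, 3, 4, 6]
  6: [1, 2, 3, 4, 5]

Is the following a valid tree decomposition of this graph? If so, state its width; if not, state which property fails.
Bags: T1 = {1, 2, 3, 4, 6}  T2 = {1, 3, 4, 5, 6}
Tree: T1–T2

Yes; width 4.

Every vertex of G appears in some bag (union = {1, 2, 3, 4, 5, 6}); every edge is covered by a bag; and for each vertex v the set of bags containing v is connected in the bag tree. The decomposition is therefore valid. The largest bag has 5 vertices, so the width is 4.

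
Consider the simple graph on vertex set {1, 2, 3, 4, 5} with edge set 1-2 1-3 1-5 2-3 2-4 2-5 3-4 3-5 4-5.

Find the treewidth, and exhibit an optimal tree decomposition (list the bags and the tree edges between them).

Each bag holds 4 vertices, so the decomposition has width 3, which upper-bounds the treewidth. Conversely, {1, 2, 3, 5} is a clique of size 4, and the vertices of any clique must share a bag in every tree decomposition; so some bag has ≥ 4 vertices and tw(G) ≥ 3. Hence tw(G) = 3 exactly.

Treewidth 3.
One optimal decomposition is:
Bags: B1 = {2, 3, 4, 5}  B2 = {1, 2, 3, 5}
Tree: B1–B2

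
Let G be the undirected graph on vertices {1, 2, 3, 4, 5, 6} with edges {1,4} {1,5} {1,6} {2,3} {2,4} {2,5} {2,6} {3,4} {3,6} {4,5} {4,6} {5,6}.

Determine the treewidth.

A width-3 tree decomposition is:
Bags: B1 = {2, 4, 5, 6}  B2 = {2, 3, 4, 6}  B3 = {1, 4, 5, 6}
Tree: B1–B2, B1–B3
Each bag holds 4 vertices, so the decomposition has width 3, which upper-bounds the treewidth. For the lower bound, the 4 vertices {1, 4, 5, 6} are pairwise adjacent, and any tree decomposition puts a clique entirely inside one bag — forcing width ≥ 3. Combining the bounds, tw(G) = 3.

3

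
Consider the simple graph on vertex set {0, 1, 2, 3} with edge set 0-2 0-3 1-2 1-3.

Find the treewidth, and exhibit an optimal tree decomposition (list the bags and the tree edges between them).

Every bag has size at most 3, so the width is 3 − 1 = 2 and tw(G) ≤ 2. The edges 3–1–2–0–3 form a cycle, so G is not a tree and its treewidth is at least 2. Combining the bounds, tw(G) = 2.

Treewidth 2.
One such decomposition:
Bags: B1 = {1, 2, 3}  B2 = {0, 2, 3}
Tree: B1–B2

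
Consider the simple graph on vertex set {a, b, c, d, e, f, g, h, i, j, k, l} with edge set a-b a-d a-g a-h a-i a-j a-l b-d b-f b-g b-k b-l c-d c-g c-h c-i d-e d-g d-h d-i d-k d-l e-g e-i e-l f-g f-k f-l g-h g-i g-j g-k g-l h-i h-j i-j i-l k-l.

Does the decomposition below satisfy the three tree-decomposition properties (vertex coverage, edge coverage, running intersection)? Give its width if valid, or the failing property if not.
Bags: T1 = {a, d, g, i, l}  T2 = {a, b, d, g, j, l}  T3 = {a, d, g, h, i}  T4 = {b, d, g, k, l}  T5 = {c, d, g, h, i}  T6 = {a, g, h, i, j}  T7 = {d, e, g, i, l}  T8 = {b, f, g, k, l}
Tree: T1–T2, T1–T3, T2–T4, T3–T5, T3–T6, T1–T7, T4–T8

A tree decomposition must satisfy three properties: every vertex lies in some bag; for every edge, both endpoints lie together in some bag; and for every vertex, the bags containing it form a connected subtree. Here bags containing vertex j are not connected in the tree, so the decomposition is invalid.

No — bags containing vertex j are not connected in the tree.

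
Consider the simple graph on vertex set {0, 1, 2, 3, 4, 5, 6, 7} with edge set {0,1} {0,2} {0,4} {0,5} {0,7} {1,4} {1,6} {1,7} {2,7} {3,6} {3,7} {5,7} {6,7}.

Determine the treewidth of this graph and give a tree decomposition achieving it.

The largest bag has 3 vertices, giving width 2; this decomposition certifies tw(G) ≤ 2. On the other hand G contains the 3-clique {0, 1, 4}. A clique must lie in a single bag of any decomposition, so no decomposition can have width below 2. The upper and lower bounds meet at 2, so that is the treewidth.

Treewidth 2.
Bags: B1 = {0, 1, 7}  B2 = {0, 5, 7}  B3 = {1, 6, 7}  B4 = {0, 1, 4}  B5 = {3, 6, 7}  B6 = {0, 2, 7}
Tree: B1–B2, B1–B3, B1–B4, B3–B5, B1–B6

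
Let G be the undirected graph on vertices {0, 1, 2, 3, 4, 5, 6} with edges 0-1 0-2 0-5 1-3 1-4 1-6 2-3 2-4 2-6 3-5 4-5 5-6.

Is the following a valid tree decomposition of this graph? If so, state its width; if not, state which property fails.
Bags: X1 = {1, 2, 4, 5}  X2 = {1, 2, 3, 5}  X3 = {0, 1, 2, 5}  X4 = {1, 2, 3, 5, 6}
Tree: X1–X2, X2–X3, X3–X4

A tree decomposition must satisfy three properties: every vertex lies in some bag; for every edge, both endpoints lie together in some bag; and for every vertex, the bags containing it form a connected subtree. Here bags containing vertex 3 are not connected in the tree, so the decomposition is invalid.

No — bags containing vertex 3 are not connected in the tree.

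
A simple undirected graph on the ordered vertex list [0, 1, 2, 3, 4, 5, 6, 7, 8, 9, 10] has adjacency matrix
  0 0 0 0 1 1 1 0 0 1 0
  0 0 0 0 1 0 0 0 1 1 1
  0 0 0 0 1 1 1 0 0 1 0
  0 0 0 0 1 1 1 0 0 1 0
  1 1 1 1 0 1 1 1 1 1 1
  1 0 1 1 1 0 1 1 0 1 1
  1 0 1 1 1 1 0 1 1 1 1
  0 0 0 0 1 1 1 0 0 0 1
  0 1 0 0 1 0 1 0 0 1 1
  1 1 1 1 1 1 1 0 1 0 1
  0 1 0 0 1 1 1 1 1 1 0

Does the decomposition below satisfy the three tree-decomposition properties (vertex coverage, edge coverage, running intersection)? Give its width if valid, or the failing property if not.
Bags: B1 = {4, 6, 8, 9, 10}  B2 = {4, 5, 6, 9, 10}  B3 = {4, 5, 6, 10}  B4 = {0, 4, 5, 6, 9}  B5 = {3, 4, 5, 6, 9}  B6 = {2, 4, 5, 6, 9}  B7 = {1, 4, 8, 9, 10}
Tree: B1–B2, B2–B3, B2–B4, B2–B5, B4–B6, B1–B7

A tree decomposition must satisfy three properties: every vertex lies in some bag; for every edge, both endpoints lie together in some bag; and for every vertex, the bags containing it form a connected subtree. Here vertex 7 appears in no bag, so the decomposition is invalid.

No — vertex 7 appears in no bag.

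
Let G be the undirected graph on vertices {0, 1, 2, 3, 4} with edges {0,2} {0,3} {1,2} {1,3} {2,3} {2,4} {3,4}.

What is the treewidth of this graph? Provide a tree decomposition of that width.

The largest bag has 3 vertices, giving width 2; this decomposition certifies tw(G) ≤ 2. Conversely, {0, 2, 3} is a clique of size 3, and the vertices of any clique must share a bag in every tree decomposition; so some bag has ≥ 3 vertices and tw(G) ≥ 2. The upper and lower bounds meet at 2, so that is the treewidth.

Treewidth 2.
One optimal decomposition is:
Bags: B1 = {2, 3, 4}  B2 = {1, 2, 3}  B3 = {0, 2, 3}
Tree: B1–B2, B2–B3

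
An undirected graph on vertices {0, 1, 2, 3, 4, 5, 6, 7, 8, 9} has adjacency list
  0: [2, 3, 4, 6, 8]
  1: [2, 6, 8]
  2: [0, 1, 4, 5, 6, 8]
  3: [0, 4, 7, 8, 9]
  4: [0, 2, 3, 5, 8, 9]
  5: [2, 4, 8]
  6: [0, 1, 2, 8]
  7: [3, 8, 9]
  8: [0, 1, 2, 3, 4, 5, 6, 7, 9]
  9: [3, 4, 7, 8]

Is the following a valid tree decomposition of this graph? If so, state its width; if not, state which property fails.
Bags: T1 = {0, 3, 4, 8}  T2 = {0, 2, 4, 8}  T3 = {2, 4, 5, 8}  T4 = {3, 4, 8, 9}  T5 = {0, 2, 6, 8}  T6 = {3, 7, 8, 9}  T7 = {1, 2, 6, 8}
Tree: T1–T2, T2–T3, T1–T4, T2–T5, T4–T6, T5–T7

Every vertex of G appears in some bag (union = {0, 1, 2, 3, 4, 5, 6, 7, 8, 9}); every edge is covered by a bag; and for each vertex v the set of bags containing v is connected in the bag tree. The decomposition is therefore valid. The largest bag has 4 vertices, so the width is 3.

Yes; width 3.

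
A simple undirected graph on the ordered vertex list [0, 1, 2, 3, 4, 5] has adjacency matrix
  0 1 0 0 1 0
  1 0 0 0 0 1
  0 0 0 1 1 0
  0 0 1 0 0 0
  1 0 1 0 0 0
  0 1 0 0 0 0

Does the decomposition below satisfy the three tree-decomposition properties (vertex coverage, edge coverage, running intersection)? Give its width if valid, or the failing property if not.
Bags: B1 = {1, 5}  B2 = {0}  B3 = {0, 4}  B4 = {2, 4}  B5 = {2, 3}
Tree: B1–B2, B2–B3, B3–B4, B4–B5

No — edge (1,0) lies in no bag.

A tree decomposition must satisfy three properties: every vertex lies in some bag; for every edge, both endpoints lie together in some bag; and for every vertex, the bags containing it form a connected subtree. Here edge (1,0) lies in no bag, so the decomposition is invalid.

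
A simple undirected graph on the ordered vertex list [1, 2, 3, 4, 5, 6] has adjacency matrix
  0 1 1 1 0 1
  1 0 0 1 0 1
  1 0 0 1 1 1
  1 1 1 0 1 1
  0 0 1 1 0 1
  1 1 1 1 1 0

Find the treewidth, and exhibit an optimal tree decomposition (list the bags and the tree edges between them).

Treewidth 3.
Bags: B1 = {3, 4, 5, 6}  B2 = {1, 3, 4, 6}  B3 = {1, 2, 4, 6}
Tree: B1–B2, B2–B3

Every bag has size at most 4, so the width is 4 − 1 = 3 and tw(G) ≤ 3. Conversely, {1, 2, 4, 6} is a clique of size 4, and the vertices of any clique must share a bag in every tree decomposition; so some bag has ≥ 4 vertices and tw(G) ≥ 3. Combining the bounds, tw(G) = 3.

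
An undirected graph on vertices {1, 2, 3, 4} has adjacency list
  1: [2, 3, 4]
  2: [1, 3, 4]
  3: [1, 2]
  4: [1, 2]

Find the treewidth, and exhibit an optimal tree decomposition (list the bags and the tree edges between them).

The largest bag has 3 vertices, giving width 2; this decomposition certifies tw(G) ≤ 2. Conversely, {1, 2, 3} is a clique of size 3, and the vertices of any clique must share a bag in every tree decomposition; so some bag has ≥ 3 vertices and tw(G) ≥ 2. The upper and lower bounds meet at 2, so that is the treewidth.

Treewidth 2.
One optimal decomposition is:
Bags: B1 = {1, 2, 4}  B2 = {1, 2, 3}
Tree: B1–B2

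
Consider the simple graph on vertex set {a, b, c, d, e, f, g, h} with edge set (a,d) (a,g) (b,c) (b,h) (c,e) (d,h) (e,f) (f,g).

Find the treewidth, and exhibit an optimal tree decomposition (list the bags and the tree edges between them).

Every bag has size at most 3, so the width is 3 − 1 = 2 and tw(G) ≤ 2. The edges b–c–e–f–g–a–d–h–b form a cycle, so G is not a tree and its treewidth is at least 2. Hence tw(G) = 2 exactly.

Treewidth 2.
Bags: B1 = {b, c, e}  B2 = {b, e, f}  B3 = {b, f, g}  B4 = {a, b, g}  B5 = {a, b, d}  B6 = {b, d, h}
Tree: B1–B2, B2–B3, B3–B4, B4–B5, B5–B6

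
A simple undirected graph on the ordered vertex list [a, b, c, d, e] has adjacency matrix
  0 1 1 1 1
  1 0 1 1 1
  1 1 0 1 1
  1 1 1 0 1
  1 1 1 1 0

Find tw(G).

A width-4 tree decomposition is:
Bags: B1 = {a, b, c, d, e}
Tree: (single bag)
A single bag containing all 5 vertices is trivially a valid decomposition of width 4. For the lower bound, the 5 vertices {a, b, c, d, e} are pairwise adjacent, and any tree decomposition puts a clique entirely inside one bag — forcing width ≥ 4. Hence tw(G) = 4 exactly.

4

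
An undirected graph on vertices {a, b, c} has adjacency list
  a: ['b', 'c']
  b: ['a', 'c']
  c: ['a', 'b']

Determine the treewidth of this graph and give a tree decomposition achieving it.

With just one bag of size 3, the width is 3 − 1 = 2, so tw(G) ≤ 2. Conversely, {a, b, c} is a clique of size 3, and the vertices of any clique must share a bag in every tree decomposition; so some bag has ≥ 3 vertices and tw(G) ≥ 2. Therefore the treewidth is 2.

Treewidth 2.
One such decomposition:
Bags: B1 = {a, b, c}
Tree: (single bag)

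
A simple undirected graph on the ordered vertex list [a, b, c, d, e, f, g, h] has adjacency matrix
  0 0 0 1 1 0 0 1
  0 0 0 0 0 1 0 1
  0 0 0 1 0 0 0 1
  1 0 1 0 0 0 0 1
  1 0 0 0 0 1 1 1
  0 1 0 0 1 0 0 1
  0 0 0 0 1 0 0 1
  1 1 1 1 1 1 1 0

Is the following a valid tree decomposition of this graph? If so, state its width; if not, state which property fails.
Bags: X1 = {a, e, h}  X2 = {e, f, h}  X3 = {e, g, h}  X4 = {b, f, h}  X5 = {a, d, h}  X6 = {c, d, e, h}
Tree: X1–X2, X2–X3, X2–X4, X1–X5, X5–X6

A tree decomposition must satisfy three properties: every vertex lies in some bag; for every edge, both endpoints lie together in some bag; and for every vertex, the bags containing it form a connected subtree. Here bags containing vertex e are not connected in the tree, so the decomposition is invalid.

No — bags containing vertex e are not connected in the tree.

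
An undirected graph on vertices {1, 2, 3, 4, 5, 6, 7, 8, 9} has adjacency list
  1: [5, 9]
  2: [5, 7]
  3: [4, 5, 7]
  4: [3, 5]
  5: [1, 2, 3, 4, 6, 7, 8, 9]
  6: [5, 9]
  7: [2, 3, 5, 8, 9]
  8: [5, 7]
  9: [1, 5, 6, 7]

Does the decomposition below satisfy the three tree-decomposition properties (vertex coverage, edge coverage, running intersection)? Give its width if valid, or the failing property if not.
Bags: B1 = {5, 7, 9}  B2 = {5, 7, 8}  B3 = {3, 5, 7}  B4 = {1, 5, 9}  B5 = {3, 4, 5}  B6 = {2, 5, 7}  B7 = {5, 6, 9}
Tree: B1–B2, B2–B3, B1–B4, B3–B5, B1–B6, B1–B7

Yes; width 2.

Every vertex of G appears in some bag (union = {1, 2, 3, 4, 5, 6, 7, 8, 9}); every edge is covered by a bag; and for each vertex v the set of bags containing v is connected in the bag tree. The decomposition is therefore valid. The largest bag has 3 vertices, so the width is 2.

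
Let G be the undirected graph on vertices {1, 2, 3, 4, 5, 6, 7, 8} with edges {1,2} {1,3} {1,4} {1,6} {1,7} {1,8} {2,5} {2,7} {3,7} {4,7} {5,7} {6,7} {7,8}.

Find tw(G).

2

A width-2 tree decomposition is:
Bags: B1 = {1, 4, 7}  B2 = {1, 6, 7}  B3 = {1, 7, 8}  B4 = {1, 2, 7}  B5 = {1, 3, 7}  B6 = {2, 5, 7}
Tree: B1–B2, B1–B3, B2–B4, B2–B5, B4–B6
Each bag holds 3 vertices, so the decomposition has width 2, which upper-bounds the treewidth. Conversely, {1, 2, 7} is a clique of size 3, and the vertices of any clique must share a bag in every tree decomposition; so some bag has ≥ 3 vertices and tw(G) ≥ 2. Therefore the treewidth is 2.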